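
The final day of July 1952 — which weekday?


July 1952 has 31 days
Anchor: Jan 1, 1952. With p = 1952 - 1 = 1951: (p + p//4 - p//100 + p//400) mod 7 = (1951 + 487 - 19 + 4) mod 7 = 2423 mod 7 = 1 -> Tuesday (Mon=0 ... Sun=6)
Days before July (Jan-Jun): 182; July 1 index = (1 + 182) mod 7 = 1 -> Tuesday
Last day offset: 31 - 1 = 30 days
Weekday index = (1 + 30) mod 7 = 3

Thursday, July 31


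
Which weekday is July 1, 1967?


Target: July 1, 1967
Anchor: Jan 1, 1967. With p = 1967 - 1 = 1966: (p + p//4 - p//100 + p//400) mod 7 = (1966 + 491 - 19 + 4) mod 7 = 2442 mod 7 = 6 -> Sunday (Mon=0 ... Sun=6)
Days before July (Jan-Jun): 181 days
Weekday index = (6 + 181) mod 7 = 5

Saturday


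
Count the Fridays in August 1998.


August 1998 has 31 days
Anchor: Jan 1, 1998. With p = 1998 - 1 = 1997: (p + p//4 - p//100 + p//400) mod 7 = (1997 + 499 - 19 + 4) mod 7 = 2481 mod 7 = 3 -> Thursday (Mon=0 ... Sun=6)
Days before August (Jan-Jul): 212; August 1 index = (3 + 212) mod 7 = 5 -> Saturday
First Friday is August 7
Fridays: 7, 14, 21, 28

4 Fridays


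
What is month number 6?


Month 6 of 12

June


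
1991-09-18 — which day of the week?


Date: September 18, 1991
Anchor: Jan 1, 1991. With p = 1991 - 1 = 1990: (p + p//4 - p//100 + p//400) mod 7 = (1990 + 497 - 19 + 4) mod 7 = 2472 mod 7 = 1 -> Tuesday (Mon=0 ... Sun=6)
Days before September (Jan-Aug): 243; offset = 243 + 18 - 1 = 260
Weekday index = (1 + 260) mod 7 = 2

Day of the week: Wednesday


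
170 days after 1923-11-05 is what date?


Start: 1923-11-05, add 170 days
November 1923 has 30 days: 30 - 5 = 25 days to November 30 -> 145 left
December 1923 has 31 days -> 114 left
January 1924 has 31 days -> 83 left
February 1924 has 29 days -> 54 left
March 1924 has 31 days -> 23 left
April 1924: 23 <= 30 -> lands on April 23

Result: 1924-04-23


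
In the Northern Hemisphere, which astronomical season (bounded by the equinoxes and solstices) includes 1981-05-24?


Date: May 24
Astronomical Spring (approx.; exact equinox/solstice day varies by year): March 20 to June 20
May 24 falls within the Spring window

Spring


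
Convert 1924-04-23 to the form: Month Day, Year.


ISO 1924-04-23 parses as year=1924, month=04, day=23
Month 4 -> April

April 23, 1924


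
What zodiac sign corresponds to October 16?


Date: October 16
Conventional tropical zodiac dates: Libra from September 23 onward; Scorpio starts October 23
October 16 falls within the Libra range

Libra


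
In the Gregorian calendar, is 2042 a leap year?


Gregorian leap year rule: divisible by 4, but not by 100, unless also by 400.
2042 is not divisible by 4 -> not a leap year

No


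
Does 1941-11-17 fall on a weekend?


Anchor: Jan 1, 1941. With p = 1941 - 1 = 1940: (p + p//4 - p//100 + p//400) mod 7 = (1940 + 485 - 19 + 4) mod 7 = 2410 mod 7 = 2 -> Wednesday (Mon=0 ... Sun=6)
Day of year: 321; offset = 320
Weekday index = (2 + 320) mod 7 = 0 -> Monday
Weekend days: Saturday, Sunday

No


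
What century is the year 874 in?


Century = (year - 1) // 100 + 1
= (874 - 1) // 100 + 1
= 873 // 100 + 1
= 8 + 1

9th century


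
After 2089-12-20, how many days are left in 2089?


Day of year: 354 of 365
Remaining = 365 - 354

11 days


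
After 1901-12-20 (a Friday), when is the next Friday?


Current: Friday
Target: Friday
Days ahead: 7

Next Friday: 1901-12-27


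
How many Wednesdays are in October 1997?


October 1997 has 31 days
Anchor: Jan 1, 1997. With p = 1997 - 1 = 1996: (p + p//4 - p//100 + p//400) mod 7 = (1996 + 499 - 19 + 4) mod 7 = 2480 mod 7 = 2 -> Wednesday (Mon=0 ... Sun=6)
Days before October (Jan-Sep): 273; October 1 index = (2 + 273) mod 7 = 2 -> Wednesday
First Wednesday is October 1
Wednesdays: 1, 8, 15, 22, 29

5 Wednesdays


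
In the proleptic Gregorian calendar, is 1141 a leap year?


Gregorian leap year rule: divisible by 4, but not by 100, unless also by 400.
1141 is not divisible by 4 -> not a leap year

No


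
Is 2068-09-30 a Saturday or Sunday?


Anchor: Jan 1, 2068. With p = 2068 - 1 = 2067: (p + p//4 - p//100 + p//400) mod 7 = (2067 + 516 - 20 + 5) mod 7 = 2568 mod 7 = 6 -> Sunday (Mon=0 ... Sun=6)
Day of year: 274; offset = 273
Weekday index = (6 + 273) mod 7 = 6 -> Sunday
Weekend days: Saturday, Sunday

Yes


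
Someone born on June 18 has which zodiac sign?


Date: June 18
Conventional tropical zodiac dates: Gemini from May 21 onward; Cancer starts June 21
June 18 falls within the Gemini range

Gemini


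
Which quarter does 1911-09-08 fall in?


Month: September (month 9)
Q1: Jan-Mar, Q2: Apr-Jun, Q3: Jul-Sep, Q4: Oct-Dec

Q3


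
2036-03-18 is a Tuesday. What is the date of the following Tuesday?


Current: Tuesday
Target: Tuesday
Days ahead: 7

Next Tuesday: 2036-03-25


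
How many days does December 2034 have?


December 2034

31 days


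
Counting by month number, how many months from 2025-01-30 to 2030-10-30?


From January 2025 to October 2030
5 years * 12 = 60 months, plus 9 months = 69

69 months


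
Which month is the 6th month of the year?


Month 6 of 12

June


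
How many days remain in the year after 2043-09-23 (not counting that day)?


Day of year: 266 of 365
Remaining = 365 - 266

99 days


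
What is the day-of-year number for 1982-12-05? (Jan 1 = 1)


Date: December 5, 1982
Days in months 1 through 11: 334
Plus 5 days in December

Day of year: 339


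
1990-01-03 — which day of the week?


Date: January 3, 1990
Anchor: Jan 1, 1990. With p = 1990 - 1 = 1989: (p + p//4 - p//100 + p//400) mod 7 = (1989 + 497 - 19 + 4) mod 7 = 2471 mod 7 = 0 -> Monday (Mon=0 ... Sun=6)
Days into year = 3 - 1 = 2
Weekday index = (0 + 2) mod 7 = 2

Day of the week: Wednesday


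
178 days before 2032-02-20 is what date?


Start: 2032-02-20, subtract 178 days
Back 20 days from February 20 reaches January 31, 2032 -> 158 left
January 2032 has 31 days -> back to December 31, 2031 -> 127 left
December 2031 has 31 days -> back to November 30, 2031 -> 96 left
November 2031 has 30 days -> back to October 31, 2031 -> 66 left
October 2031 has 31 days -> back to September 30, 2031 -> 35 left
September 2031 has 30 days -> back to August 31, 2031 -> 5 left
August 2031: 31 - 5 = 26 -> lands on August 26

Result: 2031-08-26


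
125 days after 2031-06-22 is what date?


Start: 2031-06-22, add 125 days
June 2031 has 30 days: 30 - 22 = 8 days to June 30 -> 117 left
July 2031 has 31 days -> 86 left
August 2031 has 31 days -> 55 left
September 2031 has 30 days -> 25 left
October 2031: 25 <= 31 -> lands on October 25

Result: 2031-10-25


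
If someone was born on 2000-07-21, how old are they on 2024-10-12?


Birth: 2000-07-21
Reference: 2024-10-12
Year difference: 2024 - 2000 = 24

24 years old


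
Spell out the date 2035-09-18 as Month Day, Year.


ISO 2035-09-18 parses as year=2035, month=09, day=18
Month 9 -> September

September 18, 2035


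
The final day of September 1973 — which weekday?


September 1973 has 30 days
Anchor: Jan 1, 1973. With p = 1973 - 1 = 1972: (p + p//4 - p//100 + p//400) mod 7 = (1972 + 493 - 19 + 4) mod 7 = 2450 mod 7 = 0 -> Monday (Mon=0 ... Sun=6)
Days before September (Jan-Aug): 243; September 1 index = (0 + 243) mod 7 = 5 -> Saturday
Last day offset: 30 - 1 = 29 days
Weekday index = (5 + 29) mod 7 = 6

Sunday, September 30


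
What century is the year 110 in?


Century = (year - 1) // 100 + 1
= (110 - 1) // 100 + 1
= 109 // 100 + 1
= 1 + 1

2nd century


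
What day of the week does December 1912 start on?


Target: December 1, 1912
Anchor: Jan 1, 1912. With p = 1912 - 1 = 1911: (p + p//4 - p//100 + p//400) mod 7 = (1911 + 477 - 19 + 4) mod 7 = 2373 mod 7 = 0 -> Monday (Mon=0 ... Sun=6)
Days before December (Jan-Nov): 335 days
Weekday index = (0 + 335) mod 7 = 6

Sunday


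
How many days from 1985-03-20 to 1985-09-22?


From 1985-03-20 to 1985-09-22
1985-03-20: days before March = 31 + 28 = 59 (1985 is not a leap year); day of year = 59 + 20 = 79
1985-09-22: days before September = 31 + 28 + 31 + 30 + 31 + 30 + 31 + 31 = 243 (1985 is not a leap year); day of year = 243 + 22 = 265
Same year: 265 - 79 = 186

186 days


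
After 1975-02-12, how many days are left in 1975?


Day of year: 43 of 365
Remaining = 365 - 43

322 days


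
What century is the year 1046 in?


Century = (year - 1) // 100 + 1
= (1046 - 1) // 100 + 1
= 1045 // 100 + 1
= 10 + 1

11th century


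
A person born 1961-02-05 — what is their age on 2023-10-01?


Birth: 1961-02-05
Reference: 2023-10-01
Year difference: 2023 - 1961 = 62

62 years old


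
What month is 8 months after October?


October is month 10
10 + 8 = 18; wrap: 18 - 12 = 6

June


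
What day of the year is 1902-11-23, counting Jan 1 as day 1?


Date: November 23, 1902
Days in months 1 through 10: 304
Plus 23 days in November

Day of year: 327


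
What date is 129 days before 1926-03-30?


Start: 1926-03-30, subtract 129 days
Back 30 days from March 30 reaches February 28, 1926 -> 99 left
February 1926 has 28 days -> back to January 31, 1926 -> 71 left
January 1926 has 31 days -> back to December 31, 1925 -> 40 left
December 1925 has 31 days -> back to November 30, 1925 -> 9 left
November 1925: 30 - 9 = 21 -> lands on November 21

Result: 1925-11-21


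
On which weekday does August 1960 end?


August 1960 has 31 days
Anchor: Jan 1, 1960. With p = 1960 - 1 = 1959: (p + p//4 - p//100 + p//400) mod 7 = (1959 + 489 - 19 + 4) mod 7 = 2433 mod 7 = 4 -> Friday (Mon=0 ... Sun=6)
Days before August (Jan-Jul): 213; August 1 index = (4 + 213) mod 7 = 0 -> Monday
Last day offset: 31 - 1 = 30 days
Weekday index = (0 + 30) mod 7 = 2

Wednesday, August 31


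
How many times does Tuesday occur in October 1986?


October 1986 has 31 days
Anchor: Jan 1, 1986. With p = 1986 - 1 = 1985: (p + p//4 - p//100 + p//400) mod 7 = (1985 + 496 - 19 + 4) mod 7 = 2466 mod 7 = 2 -> Wednesday (Mon=0 ... Sun=6)
Days before October (Jan-Sep): 273; October 1 index = (2 + 273) mod 7 = 2 -> Wednesday
First Tuesday is October 7
Tuesdays: 7, 14, 21, 28

4 Tuesdays


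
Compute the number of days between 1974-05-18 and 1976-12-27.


From 1974-05-18 to 1976-12-27
1974-05-18: days before May = 31 + 28 + 31 + 30 = 120 (1974 is not a leap year); day of year = 120 + 18 = 138
1976-12-27: days before December = 31 + 29 + 31 + 30 + 31 + 30 + 31 + 31 + 30 + 31 + 30 = 335 (1976 is a leap year); day of year = 335 + 27 = 362
Rest of 1974: 365 - 138 = 227
Full years 1975 (365): 365
Total = 227 + 365 + 362 = 954

954 days


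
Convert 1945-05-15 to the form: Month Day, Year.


ISO 1945-05-15 parses as year=1945, month=05, day=15
Month 5 -> May

May 15, 1945


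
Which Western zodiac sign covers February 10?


Date: February 10
Conventional tropical zodiac dates: Aquarius from January 20 onward; Pisces starts February 19
February 10 falls within the Aquarius range

Aquarius


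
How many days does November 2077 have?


November 2077

30 days


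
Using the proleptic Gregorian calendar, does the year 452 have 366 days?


Gregorian leap year rule: divisible by 4, but not by 100, unless also by 400.
452 is divisible by 4 but not 100 -> leap year

Yes


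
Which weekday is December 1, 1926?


Target: December 1, 1926
Anchor: Jan 1, 1926. With p = 1926 - 1 = 1925: (p + p//4 - p//100 + p//400) mod 7 = (1925 + 481 - 19 + 4) mod 7 = 2391 mod 7 = 4 -> Friday (Mon=0 ... Sun=6)
Days before December (Jan-Nov): 334 days
Weekday index = (4 + 334) mod 7 = 2

Wednesday


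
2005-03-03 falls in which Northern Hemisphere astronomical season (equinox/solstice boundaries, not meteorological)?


Date: March 3
Astronomical Winter (approx.; exact equinox/solstice day varies by year): December 21 to March 19
March 3 falls within the Winter window

Winter


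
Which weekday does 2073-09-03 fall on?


Date: September 3, 2073
Anchor: Jan 1, 2073. With p = 2073 - 1 = 2072: (p + p//4 - p//100 + p//400) mod 7 = (2072 + 518 - 20 + 5) mod 7 = 2575 mod 7 = 6 -> Sunday (Mon=0 ... Sun=6)
Days before September (Jan-Aug): 243; offset = 243 + 3 - 1 = 245
Weekday index = (6 + 245) mod 7 = 6

Day of the week: Sunday


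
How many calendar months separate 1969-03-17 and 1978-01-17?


From March 1969 to January 1978
9 years * 12 = 108 months, minus 2 months = 106

106 months


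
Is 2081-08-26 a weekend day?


Anchor: Jan 1, 2081. With p = 2081 - 1 = 2080: (p + p//4 - p//100 + p//400) mod 7 = (2080 + 520 - 20 + 5) mod 7 = 2585 mod 7 = 2 -> Wednesday (Mon=0 ... Sun=6)
Day of year: 238; offset = 237
Weekday index = (2 + 237) mod 7 = 1 -> Tuesday
Weekend days: Saturday, Sunday

No


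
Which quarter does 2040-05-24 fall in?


Month: May (month 5)
Q1: Jan-Mar, Q2: Apr-Jun, Q3: Jul-Sep, Q4: Oct-Dec

Q2


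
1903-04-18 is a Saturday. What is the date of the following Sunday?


Current: Saturday
Target: Sunday
Days ahead: 1

Next Sunday: 1903-04-19


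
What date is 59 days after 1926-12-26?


Start: 1926-12-26, add 59 days
December 1926 has 31 days: 31 - 26 = 5 days to December 31 -> 54 left
January 1927 has 31 days -> 23 left
February 1927: 23 <= 28 -> lands on February 23

Result: 1927-02-23


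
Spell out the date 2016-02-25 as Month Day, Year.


ISO 2016-02-25 parses as year=2016, month=02, day=25
Month 2 -> February

February 25, 2016


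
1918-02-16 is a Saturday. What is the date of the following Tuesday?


Current: Saturday
Target: Tuesday
Days ahead: 3

Next Tuesday: 1918-02-19


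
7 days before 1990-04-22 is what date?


Start: 1990-04-22, subtract 7 days
22 - 7 = 15 stays within April 1990

Result: 1990-04-15


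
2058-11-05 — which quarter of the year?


Month: November (month 11)
Q1: Jan-Mar, Q2: Apr-Jun, Q3: Jul-Sep, Q4: Oct-Dec

Q4


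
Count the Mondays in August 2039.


August 2039 has 31 days
Anchor: Jan 1, 2039. With p = 2039 - 1 = 2038: (p + p//4 - p//100 + p//400) mod 7 = (2038 + 509 - 20 + 5) mod 7 = 2532 mod 7 = 5 -> Saturday (Mon=0 ... Sun=6)
Days before August (Jan-Jul): 212; August 1 index = (5 + 212) mod 7 = 0 -> Monday
First Monday is August 1
Mondays: 1, 8, 15, 22, 29

5 Mondays


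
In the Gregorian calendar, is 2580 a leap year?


Gregorian leap year rule: divisible by 4, but not by 100, unless also by 400.
2580 is divisible by 4 but not 100 -> leap year

Yes


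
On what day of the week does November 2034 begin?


Target: November 1, 2034
Anchor: Jan 1, 2034. With p = 2034 - 1 = 2033: (p + p//4 - p//100 + p//400) mod 7 = (2033 + 508 - 20 + 5) mod 7 = 2526 mod 7 = 6 -> Sunday (Mon=0 ... Sun=6)
Days before November (Jan-Oct): 304 days
Weekday index = (6 + 304) mod 7 = 2

Wednesday


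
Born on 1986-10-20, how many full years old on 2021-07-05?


Birth: 1986-10-20
Reference: 2021-07-05
Year difference: 2021 - 1986 = 35
Birthday not yet reached in 2021, subtract 1

34 years old


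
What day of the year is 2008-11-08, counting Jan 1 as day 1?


Date: November 8, 2008
Days in months 1 through 10: 305
Plus 8 days in November

Day of year: 313


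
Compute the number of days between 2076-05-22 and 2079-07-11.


From 2076-05-22 to 2079-07-11
2076-05-22: days before May = 31 + 29 + 31 + 30 = 121 (2076 is a leap year); day of year = 121 + 22 = 143
2079-07-11: days before July = 31 + 28 + 31 + 30 + 31 + 30 = 181 (2079 is not a leap year); day of year = 181 + 11 = 192
Rest of 2076: 366 - 143 = 223
Full years 2077 (365), 2078 (365): 730
Total = 223 + 730 + 192 = 1145

1145 days


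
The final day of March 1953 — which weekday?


March 1953 has 31 days
Anchor: Jan 1, 1953. With p = 1953 - 1 = 1952: (p + p//4 - p//100 + p//400) mod 7 = (1952 + 488 - 19 + 4) mod 7 = 2425 mod 7 = 3 -> Thursday (Mon=0 ... Sun=6)
Days before March (Jan-Feb): 59; March 1 index = (3 + 59) mod 7 = 6 -> Sunday
Last day offset: 31 - 1 = 30 days
Weekday index = (6 + 30) mod 7 = 1

Tuesday, March 31


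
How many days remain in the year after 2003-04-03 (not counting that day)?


Day of year: 93 of 365
Remaining = 365 - 93

272 days


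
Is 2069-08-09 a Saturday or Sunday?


Anchor: Jan 1, 2069. With p = 2069 - 1 = 2068: (p + p//4 - p//100 + p//400) mod 7 = (2068 + 517 - 20 + 5) mod 7 = 2570 mod 7 = 1 -> Tuesday (Mon=0 ... Sun=6)
Day of year: 221; offset = 220
Weekday index = (1 + 220) mod 7 = 4 -> Friday
Weekend days: Saturday, Sunday

No


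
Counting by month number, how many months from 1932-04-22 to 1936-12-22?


From April 1932 to December 1936
4 years * 12 = 48 months, plus 8 months = 56

56 months


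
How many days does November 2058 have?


November 2058

30 days


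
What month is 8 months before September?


September is month 9
9 - 8 = 1

January


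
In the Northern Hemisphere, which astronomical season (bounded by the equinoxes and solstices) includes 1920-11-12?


Date: November 12
Astronomical Autumn (approx.; exact equinox/solstice day varies by year): September 22 to December 20
November 12 falls within the Autumn window

Autumn


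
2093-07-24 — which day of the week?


Date: July 24, 2093
Anchor: Jan 1, 2093. With p = 2093 - 1 = 2092: (p + p//4 - p//100 + p//400) mod 7 = (2092 + 523 - 20 + 5) mod 7 = 2600 mod 7 = 3 -> Thursday (Mon=0 ... Sun=6)
Days before July (Jan-Jun): 181; offset = 181 + 24 - 1 = 204
Weekday index = (3 + 204) mod 7 = 4

Day of the week: Friday


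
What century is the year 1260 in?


Century = (year - 1) // 100 + 1
= (1260 - 1) // 100 + 1
= 1259 // 100 + 1
= 12 + 1

13th century


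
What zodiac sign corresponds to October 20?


Date: October 20
Conventional tropical zodiac dates: Libra from September 23 onward; Scorpio starts October 23
October 20 falls within the Libra range

Libra


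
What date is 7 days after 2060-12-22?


Start: 2060-12-22, add 7 days
December 2060 has 31 days; 22 + 7 = 29 stays within December

Result: 2060-12-29


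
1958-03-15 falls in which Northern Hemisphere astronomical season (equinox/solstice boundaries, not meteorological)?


Date: March 15
Astronomical Winter (approx.; exact equinox/solstice day varies by year): December 21 to March 19
March 15 falls within the Winter window

Winter


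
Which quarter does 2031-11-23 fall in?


Month: November (month 11)
Q1: Jan-Mar, Q2: Apr-Jun, Q3: Jul-Sep, Q4: Oct-Dec

Q4


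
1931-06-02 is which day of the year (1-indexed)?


Date: June 2, 1931
Days in months 1 through 5: 151
Plus 2 days in June

Day of year: 153


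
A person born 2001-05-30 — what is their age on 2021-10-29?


Birth: 2001-05-30
Reference: 2021-10-29
Year difference: 2021 - 2001 = 20

20 years old


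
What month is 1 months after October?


October is month 10
10 + 1 = 11

November


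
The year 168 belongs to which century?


Century = (year - 1) // 100 + 1
= (168 - 1) // 100 + 1
= 167 // 100 + 1
= 1 + 1

2nd century


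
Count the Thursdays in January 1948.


January 1948 has 31 days
Anchor: Jan 1, 1948. With p = 1948 - 1 = 1947: (p + p//4 - p//100 + p//400) mod 7 = (1947 + 486 - 19 + 4) mod 7 = 2418 mod 7 = 3 -> Thursday (Mon=0 ... Sun=6)
January 1 is the anchor itself -> Thursday
First Thursday is January 1
Thursdays: 1, 8, 15, 22, 29

5 Thursdays


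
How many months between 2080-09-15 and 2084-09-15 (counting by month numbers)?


From September 2080 to September 2084
4 years * 12 = 48 months = 48

48 months


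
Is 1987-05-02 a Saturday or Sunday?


Anchor: Jan 1, 1987. With p = 1987 - 1 = 1986: (p + p//4 - p//100 + p//400) mod 7 = (1986 + 496 - 19 + 4) mod 7 = 2467 mod 7 = 3 -> Thursday (Mon=0 ... Sun=6)
Day of year: 122; offset = 121
Weekday index = (3 + 121) mod 7 = 5 -> Saturday
Weekend days: Saturday, Sunday

Yes


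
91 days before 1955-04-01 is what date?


Start: 1955-04-01, subtract 91 days
Back 1 day from April 1 reaches March 31, 1955 -> 90 left
March 1955 has 31 days -> back to February 28, 1955 -> 59 left
February 1955 has 28 days -> back to January 31, 1955 -> 31 left
January 1955 has 31 days -> back to December 31, 1954 -> 0 left
December 1954: 31 - 0 = 31 -> lands on December 31

Result: 1954-12-31


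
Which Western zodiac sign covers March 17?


Date: March 17
Conventional tropical zodiac dates: Pisces from February 19 onward; Aries starts March 21
March 17 falls within the Pisces range

Pisces


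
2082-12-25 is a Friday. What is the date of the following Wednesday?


Current: Friday
Target: Wednesday
Days ahead: 5

Next Wednesday: 2082-12-30


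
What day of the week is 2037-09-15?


Date: September 15, 2037
Anchor: Jan 1, 2037. With p = 2037 - 1 = 2036: (p + p//4 - p//100 + p//400) mod 7 = (2036 + 509 - 20 + 5) mod 7 = 2530 mod 7 = 3 -> Thursday (Mon=0 ... Sun=6)
Days before September (Jan-Aug): 243; offset = 243 + 15 - 1 = 257
Weekday index = (3 + 257) mod 7 = 1

Day of the week: Tuesday


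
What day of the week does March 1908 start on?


Target: March 1, 1908
Anchor: Jan 1, 1908. With p = 1908 - 1 = 1907: (p + p//4 - p//100 + p//400) mod 7 = (1907 + 476 - 19 + 4) mod 7 = 2368 mod 7 = 2 -> Wednesday (Mon=0 ... Sun=6)
Days before March (Jan-Feb): 60 days
Weekday index = (2 + 60) mod 7 = 6

Sunday


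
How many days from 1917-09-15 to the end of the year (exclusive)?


Day of year: 258 of 365
Remaining = 365 - 258

107 days


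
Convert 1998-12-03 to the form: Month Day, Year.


ISO 1998-12-03 parses as year=1998, month=12, day=03
Month 12 -> December

December 3, 1998


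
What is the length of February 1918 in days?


February 1918 (leap year: no)

28 days


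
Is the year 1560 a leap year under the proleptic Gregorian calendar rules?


Gregorian leap year rule: divisible by 4, but not by 100, unless also by 400.
1560 is divisible by 4 but not 100 -> leap year

Yes


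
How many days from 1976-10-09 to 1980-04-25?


From 1976-10-09 to 1980-04-25
1976-10-09: days before October = 31 + 29 + 31 + 30 + 31 + 30 + 31 + 31 + 30 = 274 (1976 is a leap year); day of year = 274 + 9 = 283
1980-04-25: days before April = 31 + 29 + 31 = 91 (1980 is a leap year); day of year = 91 + 25 = 116
Rest of 1976: 366 - 283 = 83
Full years 1977 (365), 1978 (365), 1979 (365): 1095
Total = 83 + 1095 + 116 = 1294

1294 days


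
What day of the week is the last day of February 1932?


February 1932 has 29 days
Anchor: Jan 1, 1932. With p = 1932 - 1 = 1931: (p + p//4 - p//100 + p//400) mod 7 = (1931 + 482 - 19 + 4) mod 7 = 2398 mod 7 = 4 -> Friday (Mon=0 ... Sun=6)
Days before February (Jan): 31; February 1 index = (4 + 31) mod 7 = 0 -> Monday
Last day offset: 29 - 1 = 28 days
Weekday index = (0 + 28) mod 7 = 0

Monday, February 29


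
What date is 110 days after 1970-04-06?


Start: 1970-04-06, add 110 days
April 1970 has 30 days: 30 - 6 = 24 days to April 30 -> 86 left
May 1970 has 31 days -> 55 left
June 1970 has 30 days -> 25 left
July 1970: 25 <= 31 -> lands on July 25

Result: 1970-07-25


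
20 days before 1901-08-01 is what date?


Start: 1901-08-01, subtract 20 days
Back 1 day from August 1 reaches July 31, 1901 -> 19 left
July 1901: 31 - 19 = 12 -> lands on July 12

Result: 1901-07-12


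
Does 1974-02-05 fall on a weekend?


Anchor: Jan 1, 1974. With p = 1974 - 1 = 1973: (p + p//4 - p//100 + p//400) mod 7 = (1973 + 493 - 19 + 4) mod 7 = 2451 mod 7 = 1 -> Tuesday (Mon=0 ... Sun=6)
Day of year: 36; offset = 35
Weekday index = (1 + 35) mod 7 = 1 -> Tuesday
Weekend days: Saturday, Sunday

No


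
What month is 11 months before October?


October is month 10
10 - 11 = -1; wrap: -1 + 12 = 11

November


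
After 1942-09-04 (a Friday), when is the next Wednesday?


Current: Friday
Target: Wednesday
Days ahead: 5

Next Wednesday: 1942-09-09


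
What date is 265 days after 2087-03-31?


Start: 2087-03-31, add 265 days
March 31 is the last day of March 2087 -> 265 left
April 2087 has 30 days -> 235 left
May 2087 has 31 days -> 204 left
June 2087 has 30 days -> 174 left
July 2087 has 31 days -> 143 left
August 2087 has 31 days -> 112 left
September 2087 has 30 days -> 82 left
October 2087 has 31 days -> 51 left
November 2087 has 30 days -> 21 left
December 2087: 21 <= 31 -> lands on December 21

Result: 2087-12-21


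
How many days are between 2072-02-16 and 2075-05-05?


From 2072-02-16 to 2075-05-05
2072-02-16: days before February = 31; day of year = 31 + 16 = 47
2075-05-05: days before May = 31 + 28 + 31 + 30 = 120 (2075 is not a leap year); day of year = 120 + 5 = 125
Rest of 2072: 366 - 47 = 319
Full years 2073 (365), 2074 (365): 730
Total = 319 + 730 + 125 = 1174

1174 days


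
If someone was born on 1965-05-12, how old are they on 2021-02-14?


Birth: 1965-05-12
Reference: 2021-02-14
Year difference: 2021 - 1965 = 56
Birthday not yet reached in 2021, subtract 1

55 years old


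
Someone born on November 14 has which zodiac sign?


Date: November 14
Conventional tropical zodiac dates: Scorpio from October 23 onward; Sagittarius starts November 22
November 14 falls within the Scorpio range

Scorpio


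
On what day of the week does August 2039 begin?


Target: August 1, 2039
Anchor: Jan 1, 2039. With p = 2039 - 1 = 2038: (p + p//4 - p//100 + p//400) mod 7 = (2038 + 509 - 20 + 5) mod 7 = 2532 mod 7 = 5 -> Saturday (Mon=0 ... Sun=6)
Days before August (Jan-Jul): 212 days
Weekday index = (5 + 212) mod 7 = 0

Monday


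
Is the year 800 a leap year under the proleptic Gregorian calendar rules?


Gregorian leap year rule: divisible by 4, but not by 100, unless also by 400.
800 is divisible by 400 -> leap year

Yes


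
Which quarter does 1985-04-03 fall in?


Month: April (month 4)
Q1: Jan-Mar, Q2: Apr-Jun, Q3: Jul-Sep, Q4: Oct-Dec

Q2


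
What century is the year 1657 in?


Century = (year - 1) // 100 + 1
= (1657 - 1) // 100 + 1
= 1656 // 100 + 1
= 16 + 1

17th century


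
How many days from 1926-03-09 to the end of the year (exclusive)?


Day of year: 68 of 365
Remaining = 365 - 68

297 days


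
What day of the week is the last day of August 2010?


August 2010 has 31 days
Anchor: Jan 1, 2010. With p = 2010 - 1 = 2009: (p + p//4 - p//100 + p//400) mod 7 = (2009 + 502 - 20 + 5) mod 7 = 2496 mod 7 = 4 -> Friday (Mon=0 ... Sun=6)
Days before August (Jan-Jul): 212; August 1 index = (4 + 212) mod 7 = 6 -> Sunday
Last day offset: 31 - 1 = 30 days
Weekday index = (6 + 30) mod 7 = 1

Tuesday, August 31


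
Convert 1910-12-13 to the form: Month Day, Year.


ISO 1910-12-13 parses as year=1910, month=12, day=13
Month 12 -> December

December 13, 1910


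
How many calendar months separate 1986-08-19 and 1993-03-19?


From August 1986 to March 1993
7 years * 12 = 84 months, minus 5 months = 79

79 months


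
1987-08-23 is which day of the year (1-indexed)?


Date: August 23, 1987
Days in months 1 through 7: 212
Plus 23 days in August

Day of year: 235


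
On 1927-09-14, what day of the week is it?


Date: September 14, 1927
Anchor: Jan 1, 1927. With p = 1927 - 1 = 1926: (p + p//4 - p//100 + p//400) mod 7 = (1926 + 481 - 19 + 4) mod 7 = 2392 mod 7 = 5 -> Saturday (Mon=0 ... Sun=6)
Days before September (Jan-Aug): 243; offset = 243 + 14 - 1 = 256
Weekday index = (5 + 256) mod 7 = 2

Day of the week: Wednesday


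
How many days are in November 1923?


November 1923

30 days


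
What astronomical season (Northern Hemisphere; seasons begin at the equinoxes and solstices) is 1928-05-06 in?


Date: May 6
Astronomical Spring (approx.; exact equinox/solstice day varies by year): March 20 to June 20
May 6 falls within the Spring window

Spring


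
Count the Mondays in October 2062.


October 2062 has 31 days
Anchor: Jan 1, 2062. With p = 2062 - 1 = 2061: (p + p//4 - p//100 + p//400) mod 7 = (2061 + 515 - 20 + 5) mod 7 = 2561 mod 7 = 6 -> Sunday (Mon=0 ... Sun=6)
Days before October (Jan-Sep): 273; October 1 index = (6 + 273) mod 7 = 6 -> Sunday
First Monday is October 2
Mondays: 2, 9, 16, 23, 30

5 Mondays


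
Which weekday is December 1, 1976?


Target: December 1, 1976
Anchor: Jan 1, 1976. With p = 1976 - 1 = 1975: (p + p//4 - p//100 + p//400) mod 7 = (1975 + 493 - 19 + 4) mod 7 = 2453 mod 7 = 3 -> Thursday (Mon=0 ... Sun=6)
Days before December (Jan-Nov): 335 days
Weekday index = (3 + 335) mod 7 = 2

Wednesday


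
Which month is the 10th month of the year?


Month 10 of 12

October


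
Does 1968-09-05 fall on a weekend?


Anchor: Jan 1, 1968. With p = 1968 - 1 = 1967: (p + p//4 - p//100 + p//400) mod 7 = (1967 + 491 - 19 + 4) mod 7 = 2443 mod 7 = 0 -> Monday (Mon=0 ... Sun=6)
Day of year: 249; offset = 248
Weekday index = (0 + 248) mod 7 = 3 -> Thursday
Weekend days: Saturday, Sunday

No


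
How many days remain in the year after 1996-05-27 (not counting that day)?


Day of year: 148 of 366
Remaining = 366 - 148

218 days


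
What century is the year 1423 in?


Century = (year - 1) // 100 + 1
= (1423 - 1) // 100 + 1
= 1422 // 100 + 1
= 14 + 1

15th century


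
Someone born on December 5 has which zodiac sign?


Date: December 5
Conventional tropical zodiac dates: Sagittarius from November 22 onward; Capricorn starts December 22
December 5 falls within the Sagittarius range

Sagittarius


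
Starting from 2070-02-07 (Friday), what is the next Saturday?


Current: Friday
Target: Saturday
Days ahead: 1

Next Saturday: 2070-02-08


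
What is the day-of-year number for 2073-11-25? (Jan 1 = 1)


Date: November 25, 2073
Days in months 1 through 10: 304
Plus 25 days in November

Day of year: 329


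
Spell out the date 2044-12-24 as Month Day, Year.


ISO 2044-12-24 parses as year=2044, month=12, day=24
Month 12 -> December

December 24, 2044


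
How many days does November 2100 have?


November 2100

30 days


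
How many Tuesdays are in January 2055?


January 2055 has 31 days
Anchor: Jan 1, 2055. With p = 2055 - 1 = 2054: (p + p//4 - p//100 + p//400) mod 7 = (2054 + 513 - 20 + 5) mod 7 = 2552 mod 7 = 4 -> Friday (Mon=0 ... Sun=6)
January 1 is the anchor itself -> Friday
First Tuesday is January 5
Tuesdays: 5, 12, 19, 26

4 Tuesdays


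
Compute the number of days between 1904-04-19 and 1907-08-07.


From 1904-04-19 to 1907-08-07
1904-04-19: days before April = 31 + 29 + 31 = 91 (1904 is a leap year); day of year = 91 + 19 = 110
1907-08-07: days before August = 31 + 28 + 31 + 30 + 31 + 30 + 31 = 212 (1907 is not a leap year); day of year = 212 + 7 = 219
Rest of 1904: 366 - 110 = 256
Full years 1905 (365), 1906 (365): 730
Total = 256 + 730 + 219 = 1205

1205 days


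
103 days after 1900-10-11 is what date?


Start: 1900-10-11, add 103 days
October 1900 has 31 days: 31 - 11 = 20 days to October 31 -> 83 left
November 1900 has 30 days -> 53 left
December 1900 has 31 days -> 22 left
January 1901: 22 <= 31 -> lands on January 22

Result: 1901-01-22


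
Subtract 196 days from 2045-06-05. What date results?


Start: 2045-06-05, subtract 196 days
Back 5 days from June 5 reaches May 31, 2045 -> 191 left
May 2045 has 31 days -> back to April 30, 2045 -> 160 left
April 2045 has 30 days -> back to March 31, 2045 -> 130 left
March 2045 has 31 days -> back to February 28, 2045 -> 99 left
February 2045 has 28 days -> back to January 31, 2045 -> 71 left
January 2045 has 31 days -> back to December 31, 2044 -> 40 left
December 2044 has 31 days -> back to November 30, 2044 -> 9 left
November 2044: 30 - 9 = 21 -> lands on November 21

Result: 2044-11-21


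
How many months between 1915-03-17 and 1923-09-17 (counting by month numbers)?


From March 1915 to September 1923
8 years * 12 = 96 months, plus 6 months = 102

102 months


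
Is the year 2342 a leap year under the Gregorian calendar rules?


Gregorian leap year rule: divisible by 4, but not by 100, unless also by 400.
2342 is not divisible by 4 -> not a leap year

No


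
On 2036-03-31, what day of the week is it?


Date: March 31, 2036
Anchor: Jan 1, 2036. With p = 2036 - 1 = 2035: (p + p//4 - p//100 + p//400) mod 7 = (2035 + 508 - 20 + 5) mod 7 = 2528 mod 7 = 1 -> Tuesday (Mon=0 ... Sun=6)
Days before March (Jan-Feb): 60; offset = 60 + 31 - 1 = 90
Weekday index = (1 + 90) mod 7 = 0

Day of the week: Monday


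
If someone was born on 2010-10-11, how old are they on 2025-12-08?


Birth: 2010-10-11
Reference: 2025-12-08
Year difference: 2025 - 2010 = 15

15 years old


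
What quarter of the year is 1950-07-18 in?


Month: July (month 7)
Q1: Jan-Mar, Q2: Apr-Jun, Q3: Jul-Sep, Q4: Oct-Dec

Q3


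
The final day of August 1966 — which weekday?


August 1966 has 31 days
Anchor: Jan 1, 1966. With p = 1966 - 1 = 1965: (p + p//4 - p//100 + p//400) mod 7 = (1965 + 491 - 19 + 4) mod 7 = 2441 mod 7 = 5 -> Saturday (Mon=0 ... Sun=6)
Days before August (Jan-Jul): 212; August 1 index = (5 + 212) mod 7 = 0 -> Monday
Last day offset: 31 - 1 = 30 days
Weekday index = (0 + 30) mod 7 = 2

Wednesday, August 31


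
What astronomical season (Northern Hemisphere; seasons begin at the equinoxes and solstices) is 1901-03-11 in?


Date: March 11
Astronomical Winter (approx.; exact equinox/solstice day varies by year): December 21 to March 19
March 11 falls within the Winter window

Winter


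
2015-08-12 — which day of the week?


Date: August 12, 2015
Anchor: Jan 1, 2015. With p = 2015 - 1 = 2014: (p + p//4 - p//100 + p//400) mod 7 = (2014 + 503 - 20 + 5) mod 7 = 2502 mod 7 = 3 -> Thursday (Mon=0 ... Sun=6)
Days before August (Jan-Jul): 212; offset = 212 + 12 - 1 = 223
Weekday index = (3 + 223) mod 7 = 2

Day of the week: Wednesday


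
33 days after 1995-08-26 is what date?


Start: 1995-08-26, add 33 days
August 1995 has 31 days: 31 - 26 = 5 days to August 31 -> 28 left
September 1995: 28 <= 30 -> lands on September 28

Result: 1995-09-28


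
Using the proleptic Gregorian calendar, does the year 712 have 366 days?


Gregorian leap year rule: divisible by 4, but not by 100, unless also by 400.
712 is divisible by 4 but not 100 -> leap year

Yes


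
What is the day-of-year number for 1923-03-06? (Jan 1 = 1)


Date: March 6, 1923
Days in months 1 through 2: 59
Plus 6 days in March

Day of year: 65


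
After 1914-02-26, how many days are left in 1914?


Day of year: 57 of 365
Remaining = 365 - 57

308 days


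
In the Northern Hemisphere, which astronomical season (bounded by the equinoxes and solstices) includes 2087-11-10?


Date: November 10
Astronomical Autumn (approx.; exact equinox/solstice day varies by year): September 22 to December 20
November 10 falls within the Autumn window

Autumn


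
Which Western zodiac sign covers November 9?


Date: November 9
Conventional tropical zodiac dates: Scorpio from October 23 onward; Sagittarius starts November 22
November 9 falls within the Scorpio range

Scorpio


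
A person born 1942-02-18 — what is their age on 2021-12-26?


Birth: 1942-02-18
Reference: 2021-12-26
Year difference: 2021 - 1942 = 79

79 years old


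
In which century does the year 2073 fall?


Century = (year - 1) // 100 + 1
= (2073 - 1) // 100 + 1
= 2072 // 100 + 1
= 20 + 1

21st century


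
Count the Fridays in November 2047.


November 2047 has 30 days
Anchor: Jan 1, 2047. With p = 2047 - 1 = 2046: (p + p//4 - p//100 + p//400) mod 7 = (2046 + 511 - 20 + 5) mod 7 = 2542 mod 7 = 1 -> Tuesday (Mon=0 ... Sun=6)
Days before November (Jan-Oct): 304; November 1 index = (1 + 304) mod 7 = 4 -> Friday
First Friday is November 1
Fridays: 1, 8, 15, 22, 29

5 Fridays


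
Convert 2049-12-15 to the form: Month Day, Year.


ISO 2049-12-15 parses as year=2049, month=12, day=15
Month 12 -> December

December 15, 2049


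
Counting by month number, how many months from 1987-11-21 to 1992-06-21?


From November 1987 to June 1992
5 years * 12 = 60 months, minus 5 months = 55

55 months


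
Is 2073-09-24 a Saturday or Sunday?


Anchor: Jan 1, 2073. With p = 2073 - 1 = 2072: (p + p//4 - p//100 + p//400) mod 7 = (2072 + 518 - 20 + 5) mod 7 = 2575 mod 7 = 6 -> Sunday (Mon=0 ... Sun=6)
Day of year: 267; offset = 266
Weekday index = (6 + 266) mod 7 = 6 -> Sunday
Weekend days: Saturday, Sunday

Yes


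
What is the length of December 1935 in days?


December 1935

31 days


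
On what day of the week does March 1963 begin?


Target: March 1, 1963
Anchor: Jan 1, 1963. With p = 1963 - 1 = 1962: (p + p//4 - p//100 + p//400) mod 7 = (1962 + 490 - 19 + 4) mod 7 = 2437 mod 7 = 1 -> Tuesday (Mon=0 ... Sun=6)
Days before March (Jan-Feb): 59 days
Weekday index = (1 + 59) mod 7 = 4

Friday


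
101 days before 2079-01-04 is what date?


Start: 2079-01-04, subtract 101 days
Back 4 days from January 4 reaches December 31, 2078 -> 97 left
December 2078 has 31 days -> back to November 30, 2078 -> 66 left
November 2078 has 30 days -> back to October 31, 2078 -> 36 left
October 2078 has 31 days -> back to September 30, 2078 -> 5 left
September 2078: 30 - 5 = 25 -> lands on September 25

Result: 2078-09-25


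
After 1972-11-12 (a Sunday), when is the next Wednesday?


Current: Sunday
Target: Wednesday
Days ahead: 3

Next Wednesday: 1972-11-15


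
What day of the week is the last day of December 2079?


December 2079 has 31 days
Anchor: Jan 1, 2079. With p = 2079 - 1 = 2078: (p + p//4 - p//100 + p//400) mod 7 = (2078 + 519 - 20 + 5) mod 7 = 2582 mod 7 = 6 -> Sunday (Mon=0 ... Sun=6)
Days before December (Jan-Nov): 334; December 1 index = (6 + 334) mod 7 = 4 -> Friday
Last day offset: 31 - 1 = 30 days
Weekday index = (4 + 30) mod 7 = 6

Sunday, December 31


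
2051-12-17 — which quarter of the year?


Month: December (month 12)
Q1: Jan-Mar, Q2: Apr-Jun, Q3: Jul-Sep, Q4: Oct-Dec

Q4


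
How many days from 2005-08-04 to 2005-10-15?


From 2005-08-04 to 2005-10-15
2005-08-04: days before August = 31 + 28 + 31 + 30 + 31 + 30 + 31 = 212 (2005 is not a leap year); day of year = 212 + 4 = 216
2005-10-15: days before October = 31 + 28 + 31 + 30 + 31 + 30 + 31 + 31 + 30 = 273 (2005 is not a leap year); day of year = 273 + 15 = 288
Same year: 288 - 216 = 72

72 days


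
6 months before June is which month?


June is month 6
6 - 6 = 0; wrap: 0 + 12 = 12

December


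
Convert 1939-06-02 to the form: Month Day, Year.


ISO 1939-06-02 parses as year=1939, month=06, day=02
Month 6 -> June

June 2, 1939


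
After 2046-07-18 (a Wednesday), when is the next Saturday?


Current: Wednesday
Target: Saturday
Days ahead: 3

Next Saturday: 2046-07-21


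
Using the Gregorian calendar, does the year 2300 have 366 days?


Gregorian leap year rule: divisible by 4, but not by 100, unless also by 400.
2300 is divisible by 100 but not 400 -> not a leap year

No


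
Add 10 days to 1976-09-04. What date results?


Start: 1976-09-04, add 10 days
September 1976 has 30 days; 4 + 10 = 14 stays within September

Result: 1976-09-14


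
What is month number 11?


Month 11 of 12

November


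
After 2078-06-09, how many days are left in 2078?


Day of year: 160 of 365
Remaining = 365 - 160

205 days


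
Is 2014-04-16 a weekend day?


Anchor: Jan 1, 2014. With p = 2014 - 1 = 2013: (p + p//4 - p//100 + p//400) mod 7 = (2013 + 503 - 20 + 5) mod 7 = 2501 mod 7 = 2 -> Wednesday (Mon=0 ... Sun=6)
Day of year: 106; offset = 105
Weekday index = (2 + 105) mod 7 = 2 -> Wednesday
Weekend days: Saturday, Sunday

No


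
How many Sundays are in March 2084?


March 2084 has 31 days
Anchor: Jan 1, 2084. With p = 2084 - 1 = 2083: (p + p//4 - p//100 + p//400) mod 7 = (2083 + 520 - 20 + 5) mod 7 = 2588 mod 7 = 5 -> Saturday (Mon=0 ... Sun=6)
Days before March (Jan-Feb): 60; March 1 index = (5 + 60) mod 7 = 2 -> Wednesday
First Sunday is March 5
Sundays: 5, 12, 19, 26

4 Sundays


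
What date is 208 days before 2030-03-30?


Start: 2030-03-30, subtract 208 days
Back 30 days from March 30 reaches February 28, 2030 -> 178 left
February 2030 has 28 days -> back to January 31, 2030 -> 150 left
January 2030 has 31 days -> back to December 31, 2029 -> 119 left
December 2029 has 31 days -> back to November 30, 2029 -> 88 left
November 2029 has 30 days -> back to October 31, 2029 -> 58 left
October 2029 has 31 days -> back to September 30, 2029 -> 27 left
September 2029: 30 - 27 = 3 -> lands on September 3

Result: 2029-09-03
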